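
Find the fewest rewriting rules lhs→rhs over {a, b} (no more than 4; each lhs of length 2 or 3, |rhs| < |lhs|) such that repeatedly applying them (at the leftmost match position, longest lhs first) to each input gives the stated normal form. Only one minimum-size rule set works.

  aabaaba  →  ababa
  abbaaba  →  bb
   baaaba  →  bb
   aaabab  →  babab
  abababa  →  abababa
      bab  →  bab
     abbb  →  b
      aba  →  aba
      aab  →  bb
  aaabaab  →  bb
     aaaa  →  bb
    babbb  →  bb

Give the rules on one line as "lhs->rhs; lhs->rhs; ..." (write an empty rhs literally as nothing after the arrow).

aa->b; bba->ab; bbb->a

  | aabaaba => bbaaba => ababa
  | abbaaba => aababa => bbaba => abba => aab => bb
  | baaaba => bbaba => abba => aab => bb
  | aaabab => babab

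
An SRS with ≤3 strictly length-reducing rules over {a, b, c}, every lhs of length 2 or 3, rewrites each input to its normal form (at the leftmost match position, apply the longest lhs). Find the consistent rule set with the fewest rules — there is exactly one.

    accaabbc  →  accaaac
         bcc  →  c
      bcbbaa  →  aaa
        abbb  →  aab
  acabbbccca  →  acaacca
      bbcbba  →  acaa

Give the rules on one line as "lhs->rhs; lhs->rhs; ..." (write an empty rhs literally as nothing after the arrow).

bb->a; bc->

  | accaabbc => accaaac
  | bcc => c
  | bcbbaa => bbaa => aaa
  | abbb => aab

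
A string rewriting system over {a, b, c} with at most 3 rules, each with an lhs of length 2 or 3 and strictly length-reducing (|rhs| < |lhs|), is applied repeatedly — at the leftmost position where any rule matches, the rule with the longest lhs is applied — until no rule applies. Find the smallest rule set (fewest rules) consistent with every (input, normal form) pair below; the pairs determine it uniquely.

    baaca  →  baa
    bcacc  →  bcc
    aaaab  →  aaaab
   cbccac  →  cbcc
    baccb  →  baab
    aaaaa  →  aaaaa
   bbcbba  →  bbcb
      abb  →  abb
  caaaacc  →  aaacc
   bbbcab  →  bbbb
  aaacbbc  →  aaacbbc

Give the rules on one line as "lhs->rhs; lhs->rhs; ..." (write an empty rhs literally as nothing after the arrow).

bba->b; ca->; ccb->ab

  | baaca => baa
  | bcacc => bcc
  | aaaab
  | cbccac => cbcc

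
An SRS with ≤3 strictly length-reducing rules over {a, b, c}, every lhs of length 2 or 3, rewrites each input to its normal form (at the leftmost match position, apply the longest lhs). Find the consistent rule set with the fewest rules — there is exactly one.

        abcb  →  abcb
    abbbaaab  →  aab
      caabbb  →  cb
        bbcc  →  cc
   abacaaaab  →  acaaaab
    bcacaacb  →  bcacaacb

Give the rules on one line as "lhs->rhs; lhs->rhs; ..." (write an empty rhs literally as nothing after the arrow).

  | abcb
  | abbbaaab => bbbaaab => baaab => aab
  | caabbb => cabbb => cbbb => cb
  | bbcc => cc

abb->bb; ba->; bb->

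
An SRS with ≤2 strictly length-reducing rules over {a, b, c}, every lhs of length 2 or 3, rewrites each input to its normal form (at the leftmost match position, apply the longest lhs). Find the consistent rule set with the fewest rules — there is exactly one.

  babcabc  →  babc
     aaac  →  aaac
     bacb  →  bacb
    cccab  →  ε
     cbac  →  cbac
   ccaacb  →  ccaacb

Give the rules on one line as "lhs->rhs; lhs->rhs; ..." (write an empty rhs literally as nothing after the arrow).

cab->; ccc->c

  | babcabc => babc
  | aaac
  | bacb
  | cccab => cab => ε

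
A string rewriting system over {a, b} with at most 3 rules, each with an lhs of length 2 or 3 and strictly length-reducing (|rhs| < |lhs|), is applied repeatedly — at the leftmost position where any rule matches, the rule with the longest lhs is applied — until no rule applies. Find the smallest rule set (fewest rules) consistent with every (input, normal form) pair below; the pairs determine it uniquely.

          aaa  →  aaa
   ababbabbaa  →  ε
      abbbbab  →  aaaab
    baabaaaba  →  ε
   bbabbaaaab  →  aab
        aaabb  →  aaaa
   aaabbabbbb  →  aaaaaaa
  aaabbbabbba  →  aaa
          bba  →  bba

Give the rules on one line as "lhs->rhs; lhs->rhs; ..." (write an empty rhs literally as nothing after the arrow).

aba->; abb->aa; baa->

  | aaa
  | ababbabbaa => bbabbaa => bbaaaa => baa => ε
  | abbbbab => aabbab => aaaab
  | baabaaaba => baaaba => aba => ε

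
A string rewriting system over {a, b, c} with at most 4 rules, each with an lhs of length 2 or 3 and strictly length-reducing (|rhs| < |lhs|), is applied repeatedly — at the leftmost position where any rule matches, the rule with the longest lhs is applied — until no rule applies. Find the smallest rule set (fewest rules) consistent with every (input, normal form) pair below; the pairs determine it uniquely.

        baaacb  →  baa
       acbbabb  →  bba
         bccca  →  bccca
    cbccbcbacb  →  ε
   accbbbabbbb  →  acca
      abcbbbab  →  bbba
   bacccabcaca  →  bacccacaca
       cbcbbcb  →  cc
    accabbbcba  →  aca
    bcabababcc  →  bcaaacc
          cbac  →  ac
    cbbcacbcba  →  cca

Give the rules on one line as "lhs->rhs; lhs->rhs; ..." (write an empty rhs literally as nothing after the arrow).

ab->a; acb->b; cb->; cbb->cc

  | baaacb => baab => baa
  | acbbabb => bbabb => bbab => bba
  | bccca
  | cbccbcbacb => ccbcbacb => ccbacb => cacb => cb => ε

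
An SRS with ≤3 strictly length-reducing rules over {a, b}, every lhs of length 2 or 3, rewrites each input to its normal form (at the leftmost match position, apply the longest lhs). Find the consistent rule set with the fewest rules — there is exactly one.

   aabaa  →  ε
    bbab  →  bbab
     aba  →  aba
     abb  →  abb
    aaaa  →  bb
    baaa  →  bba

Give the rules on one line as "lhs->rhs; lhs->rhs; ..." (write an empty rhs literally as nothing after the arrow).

  | aabaa => bbaa => bbb => ε
  | bbab
  | aba
  | abb

aa->b; bbb->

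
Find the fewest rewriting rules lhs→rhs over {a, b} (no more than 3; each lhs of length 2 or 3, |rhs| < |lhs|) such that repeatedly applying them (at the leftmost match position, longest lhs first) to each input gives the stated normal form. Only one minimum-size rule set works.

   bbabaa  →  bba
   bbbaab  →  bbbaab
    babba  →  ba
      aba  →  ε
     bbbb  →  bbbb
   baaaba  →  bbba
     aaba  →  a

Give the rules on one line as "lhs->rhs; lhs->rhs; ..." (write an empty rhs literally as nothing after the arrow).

aaa->b; aba->; abb->

  | bbabaa => bba
  | bbbaab
  | babba => ba
  | aba => ε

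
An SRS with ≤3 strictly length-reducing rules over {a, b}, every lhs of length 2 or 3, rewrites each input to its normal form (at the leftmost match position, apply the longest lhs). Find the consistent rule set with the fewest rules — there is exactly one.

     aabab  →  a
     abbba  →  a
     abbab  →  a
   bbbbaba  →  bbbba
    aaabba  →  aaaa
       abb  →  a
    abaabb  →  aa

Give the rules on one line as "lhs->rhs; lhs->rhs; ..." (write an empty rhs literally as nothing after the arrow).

  | aabab => aab => a
  | abbba => aba => a
  | abbab => aab => a
  | bbbbaba => bbbba

ab->; abb->a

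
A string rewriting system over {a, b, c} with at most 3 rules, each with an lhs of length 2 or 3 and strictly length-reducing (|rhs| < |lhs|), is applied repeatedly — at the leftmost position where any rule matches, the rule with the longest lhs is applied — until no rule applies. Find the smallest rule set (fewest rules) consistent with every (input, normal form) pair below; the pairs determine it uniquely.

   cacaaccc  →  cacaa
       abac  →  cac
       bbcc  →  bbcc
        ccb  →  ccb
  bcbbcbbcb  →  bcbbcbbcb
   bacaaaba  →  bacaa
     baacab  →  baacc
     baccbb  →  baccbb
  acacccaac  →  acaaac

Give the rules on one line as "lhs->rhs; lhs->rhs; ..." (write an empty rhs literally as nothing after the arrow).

  | cacaaccc => cacaa
  | abac => cac
  | bbcc
  | ccb

aab->; ab->c; ccc->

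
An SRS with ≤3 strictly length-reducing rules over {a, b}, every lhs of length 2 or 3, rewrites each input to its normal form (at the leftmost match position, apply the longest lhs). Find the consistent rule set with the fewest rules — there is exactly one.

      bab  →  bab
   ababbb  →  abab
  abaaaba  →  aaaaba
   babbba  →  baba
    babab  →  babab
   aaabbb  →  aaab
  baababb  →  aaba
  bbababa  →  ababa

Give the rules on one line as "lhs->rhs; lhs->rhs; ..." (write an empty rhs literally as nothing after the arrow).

baa->aa; bb->

  | bab
  | ababbb => abab
  | abaaaba => aaaaba
  | babbba => baba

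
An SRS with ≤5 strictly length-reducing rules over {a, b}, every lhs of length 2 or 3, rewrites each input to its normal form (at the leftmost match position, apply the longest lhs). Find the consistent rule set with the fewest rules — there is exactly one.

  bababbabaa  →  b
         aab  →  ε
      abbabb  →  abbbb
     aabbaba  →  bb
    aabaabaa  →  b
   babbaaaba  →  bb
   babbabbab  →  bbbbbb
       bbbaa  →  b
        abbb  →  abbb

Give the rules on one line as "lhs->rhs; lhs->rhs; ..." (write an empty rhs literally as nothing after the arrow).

aa->b; aab->; ba->b; baa->aa

  | bababbabaa => bbabbabaa => bbbbabaa => bbbbbaa => bbbbaa => bbbaa => bbaa => baa => aa => b
  | aab => ε
  | abbabb => abbbb
  | aabbaba => baba => bba => bb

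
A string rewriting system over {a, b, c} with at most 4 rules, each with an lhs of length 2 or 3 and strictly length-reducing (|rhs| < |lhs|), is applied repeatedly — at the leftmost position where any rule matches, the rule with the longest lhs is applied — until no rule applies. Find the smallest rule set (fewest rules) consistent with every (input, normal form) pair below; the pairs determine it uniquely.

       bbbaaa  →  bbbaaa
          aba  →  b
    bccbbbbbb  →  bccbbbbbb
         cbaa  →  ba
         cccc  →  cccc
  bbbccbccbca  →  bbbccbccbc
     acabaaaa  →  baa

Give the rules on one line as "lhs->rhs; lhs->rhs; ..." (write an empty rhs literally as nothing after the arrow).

  | bbbaaa
  | aba => b
  | bccbbbbbb
  | cbaa => ba

aba->b; ca->c; cba->b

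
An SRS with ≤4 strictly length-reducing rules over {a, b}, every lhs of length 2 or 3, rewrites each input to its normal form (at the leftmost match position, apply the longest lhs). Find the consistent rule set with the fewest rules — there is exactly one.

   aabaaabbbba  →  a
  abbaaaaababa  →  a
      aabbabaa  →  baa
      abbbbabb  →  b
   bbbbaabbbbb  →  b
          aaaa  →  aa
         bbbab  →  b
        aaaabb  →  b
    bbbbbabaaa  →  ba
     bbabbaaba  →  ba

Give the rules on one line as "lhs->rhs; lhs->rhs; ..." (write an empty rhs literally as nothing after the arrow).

aaa->a; ab->b; bb->b; bba->a

  | aabaaabbbba => abaaabbbba => baaabbbba => babbbba => bbbbba => bbbba => bbba => bba => a
  | abbaaaaababa => bbaaaaababa => aaaaababa => aaababa => ababa => baba => bba => a
  | aabbabaa => abbabaa => bbabaa => abaa => baa
  | abbbbabb => bbbbabb => bbbabb => bbabb => abb => bb => b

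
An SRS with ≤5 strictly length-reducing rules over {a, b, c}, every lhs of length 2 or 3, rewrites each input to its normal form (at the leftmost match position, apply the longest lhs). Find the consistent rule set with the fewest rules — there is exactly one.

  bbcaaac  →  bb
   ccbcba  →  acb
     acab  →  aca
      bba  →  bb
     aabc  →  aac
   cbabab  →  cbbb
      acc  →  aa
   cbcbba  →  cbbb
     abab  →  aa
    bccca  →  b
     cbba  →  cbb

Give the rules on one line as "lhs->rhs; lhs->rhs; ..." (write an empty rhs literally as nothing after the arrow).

ab->a; ba->b; bc->b; cc->a

  | bbcaaac => bbaaac => bbaac => bbac => bbc => bb
  | ccbcba => abcba => acba => acb
  | acab => aca
  | bba => bb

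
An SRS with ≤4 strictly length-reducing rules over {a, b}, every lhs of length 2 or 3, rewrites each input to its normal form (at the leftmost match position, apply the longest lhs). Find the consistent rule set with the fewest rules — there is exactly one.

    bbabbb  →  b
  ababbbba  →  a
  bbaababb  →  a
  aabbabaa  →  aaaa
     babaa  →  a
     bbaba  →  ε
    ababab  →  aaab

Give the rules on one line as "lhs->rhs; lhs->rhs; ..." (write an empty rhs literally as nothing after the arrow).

aba->aa; abb->; ba->; bb->b

  | bbabbb => babbb => bbb => bb => b
  | ababbbba => aabbbba => abba => a
  | bbaababb => baababb => ababb => aabb => a
  | aabbabaa => aabaa => aaaa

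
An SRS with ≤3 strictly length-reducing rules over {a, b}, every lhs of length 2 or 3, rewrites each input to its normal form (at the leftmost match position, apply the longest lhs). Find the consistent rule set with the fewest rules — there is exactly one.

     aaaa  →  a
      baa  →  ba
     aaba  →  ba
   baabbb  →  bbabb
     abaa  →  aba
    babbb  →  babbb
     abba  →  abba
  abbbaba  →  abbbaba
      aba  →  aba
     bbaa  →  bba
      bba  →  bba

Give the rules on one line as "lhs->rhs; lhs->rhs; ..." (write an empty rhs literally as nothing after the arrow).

  | aaaa => aaa => aa => a
  | baa => ba
  | aaba => baa => ba
  | baabbb => bbabb

aa->a; aab->ba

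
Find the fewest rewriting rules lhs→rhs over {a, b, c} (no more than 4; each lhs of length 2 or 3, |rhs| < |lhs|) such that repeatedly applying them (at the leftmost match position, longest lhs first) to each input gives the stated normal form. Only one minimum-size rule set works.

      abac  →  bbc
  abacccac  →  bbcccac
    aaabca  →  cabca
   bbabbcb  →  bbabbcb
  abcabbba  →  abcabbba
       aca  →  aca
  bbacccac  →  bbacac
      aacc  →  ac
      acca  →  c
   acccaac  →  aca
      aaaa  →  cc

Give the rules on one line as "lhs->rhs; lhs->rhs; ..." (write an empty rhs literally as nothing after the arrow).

  | abac => bbc
  | abacccac => bbcccac
  | aaabca => cabca
  | bbabbcb

aa->c; aac->a; aba->bb; acc->a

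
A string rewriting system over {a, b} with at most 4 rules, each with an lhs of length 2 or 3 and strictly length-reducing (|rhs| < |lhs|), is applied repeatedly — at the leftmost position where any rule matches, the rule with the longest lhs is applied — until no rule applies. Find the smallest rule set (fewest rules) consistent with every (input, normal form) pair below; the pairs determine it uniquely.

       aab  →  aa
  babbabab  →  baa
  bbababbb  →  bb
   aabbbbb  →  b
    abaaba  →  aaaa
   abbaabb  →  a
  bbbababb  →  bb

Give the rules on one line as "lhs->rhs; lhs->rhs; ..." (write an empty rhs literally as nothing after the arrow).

ab->a; abb->; bba->

  | aab => aa
  | babbabab => babab => baab => baa
  | bbababbb => babbb => bb
  | aabbbbb => abbb => b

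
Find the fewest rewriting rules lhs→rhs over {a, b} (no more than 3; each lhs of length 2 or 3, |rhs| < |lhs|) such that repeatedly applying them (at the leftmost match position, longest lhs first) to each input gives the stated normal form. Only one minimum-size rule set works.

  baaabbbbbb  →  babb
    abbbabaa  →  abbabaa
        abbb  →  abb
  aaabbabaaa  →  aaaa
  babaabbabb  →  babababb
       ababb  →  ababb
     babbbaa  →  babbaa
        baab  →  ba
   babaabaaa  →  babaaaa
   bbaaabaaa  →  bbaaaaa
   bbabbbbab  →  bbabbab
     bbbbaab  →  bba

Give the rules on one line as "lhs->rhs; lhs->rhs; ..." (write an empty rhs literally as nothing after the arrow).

  | baaabbbbbb => baabbbbb => babbbb => babbb => babb
  | abbbabaa => abbabaa
  | abbb => abb
  | aaabbabaaa => aababaaa => aabaaa => aaaa

aab->a; bbb->bb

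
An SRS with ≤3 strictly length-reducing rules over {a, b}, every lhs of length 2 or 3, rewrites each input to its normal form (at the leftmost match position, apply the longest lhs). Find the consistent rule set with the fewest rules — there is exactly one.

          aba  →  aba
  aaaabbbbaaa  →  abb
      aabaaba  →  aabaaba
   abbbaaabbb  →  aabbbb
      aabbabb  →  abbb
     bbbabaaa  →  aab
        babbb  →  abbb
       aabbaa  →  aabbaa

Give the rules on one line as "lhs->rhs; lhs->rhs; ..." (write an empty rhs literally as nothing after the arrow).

  | aba
  | aaaabbbbaaa => ababbbbaaa => aabbbbaaa => aabbbbab => aabbbab => aabbab => aabab => aaab => abb
  | aabaaba
  | abbbaaabbb => abbbabbbb => abbabbbb => ababbbb => aabbbb

aaa->ab; bab->ab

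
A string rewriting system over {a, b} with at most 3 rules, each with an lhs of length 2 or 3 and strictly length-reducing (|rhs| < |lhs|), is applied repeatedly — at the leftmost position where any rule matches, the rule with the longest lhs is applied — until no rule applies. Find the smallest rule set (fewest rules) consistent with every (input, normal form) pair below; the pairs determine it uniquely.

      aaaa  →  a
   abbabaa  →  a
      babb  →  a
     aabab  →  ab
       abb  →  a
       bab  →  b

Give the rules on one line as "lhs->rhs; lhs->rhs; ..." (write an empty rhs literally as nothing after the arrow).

  | aaaa => aaa => aa => a
  | abbabaa => aaabaa => aabaa => abaa => aa => a
  | babb => bb => a
  | aabab => abab => ab

aa->a; ba->; bb->a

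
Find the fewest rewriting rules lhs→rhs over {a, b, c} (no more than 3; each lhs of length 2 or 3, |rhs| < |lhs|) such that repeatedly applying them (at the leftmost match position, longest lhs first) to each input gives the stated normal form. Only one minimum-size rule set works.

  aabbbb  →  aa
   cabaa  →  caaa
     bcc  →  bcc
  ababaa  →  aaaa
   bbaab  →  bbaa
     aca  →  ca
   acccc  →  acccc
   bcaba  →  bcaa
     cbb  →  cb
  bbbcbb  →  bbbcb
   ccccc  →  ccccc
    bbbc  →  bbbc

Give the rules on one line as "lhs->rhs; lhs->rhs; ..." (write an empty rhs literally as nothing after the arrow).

  | aabbbb => aabbb => aabb => aab => aa
  | cabaa => caaa
  | bcc
  | ababaa => aabaa => aaaa

ab->a; aca->ca; cbb->cb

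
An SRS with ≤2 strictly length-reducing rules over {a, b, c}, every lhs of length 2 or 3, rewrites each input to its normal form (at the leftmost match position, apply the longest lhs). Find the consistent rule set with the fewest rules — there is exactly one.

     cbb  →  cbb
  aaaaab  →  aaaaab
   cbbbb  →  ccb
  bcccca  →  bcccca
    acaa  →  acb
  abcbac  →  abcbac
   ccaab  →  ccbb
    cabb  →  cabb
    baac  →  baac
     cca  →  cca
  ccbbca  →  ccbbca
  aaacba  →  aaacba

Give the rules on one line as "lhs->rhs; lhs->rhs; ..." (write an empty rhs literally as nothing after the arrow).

bbb->c; caa->cb

  | cbb
  | aaaaab
  | cbbbb => ccb
  | bcccca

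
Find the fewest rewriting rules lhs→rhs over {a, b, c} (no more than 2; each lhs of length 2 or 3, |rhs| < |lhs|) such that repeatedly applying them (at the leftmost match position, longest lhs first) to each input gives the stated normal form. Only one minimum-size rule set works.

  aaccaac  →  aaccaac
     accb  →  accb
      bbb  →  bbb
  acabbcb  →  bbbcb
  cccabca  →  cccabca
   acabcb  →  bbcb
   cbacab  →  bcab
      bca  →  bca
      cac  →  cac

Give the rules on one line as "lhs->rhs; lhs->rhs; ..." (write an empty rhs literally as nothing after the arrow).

aca->b; cba->b

  | aaccaac
  | accb
  | bbb
  | acabbcb => bbbcb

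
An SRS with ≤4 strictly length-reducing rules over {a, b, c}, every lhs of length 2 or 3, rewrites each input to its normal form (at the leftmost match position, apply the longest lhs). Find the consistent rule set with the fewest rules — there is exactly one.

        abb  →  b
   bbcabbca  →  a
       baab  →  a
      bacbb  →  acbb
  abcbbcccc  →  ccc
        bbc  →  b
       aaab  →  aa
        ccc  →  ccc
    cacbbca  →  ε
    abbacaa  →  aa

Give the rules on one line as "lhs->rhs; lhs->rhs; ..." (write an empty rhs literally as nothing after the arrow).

  | abb => b
  | bbcabbca => babbca => abbca => bca => a
  | baab => aab => a
  | bacbb => acbb

ab->; ba->a; bc->; ca->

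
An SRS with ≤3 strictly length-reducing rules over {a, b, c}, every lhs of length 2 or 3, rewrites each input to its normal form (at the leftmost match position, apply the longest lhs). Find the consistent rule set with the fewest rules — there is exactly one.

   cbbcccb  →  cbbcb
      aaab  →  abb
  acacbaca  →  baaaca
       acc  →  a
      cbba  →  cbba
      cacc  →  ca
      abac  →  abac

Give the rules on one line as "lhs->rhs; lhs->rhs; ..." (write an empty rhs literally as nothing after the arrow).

aab->bb; acb->ba; cc->

  | cbbcccb => cbbcb
  | aaab => abb
  | acacbaca => acbaaca => baaaca
  | acc => a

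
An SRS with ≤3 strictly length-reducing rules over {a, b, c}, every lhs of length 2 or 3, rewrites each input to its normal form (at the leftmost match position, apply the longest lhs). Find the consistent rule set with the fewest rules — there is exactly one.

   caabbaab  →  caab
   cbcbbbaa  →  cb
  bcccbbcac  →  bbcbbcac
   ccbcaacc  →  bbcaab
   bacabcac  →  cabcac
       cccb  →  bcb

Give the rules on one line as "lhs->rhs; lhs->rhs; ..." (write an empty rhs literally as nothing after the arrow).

ba->; cbc->c; cc->b

  | caabbaab => caabab => caab
  | cbcbbbaa => cbbbaa => cbba => cb
  | bcccbbcac => bbcbbcac
  | ccbcaacc => bbcaacc => bbcaab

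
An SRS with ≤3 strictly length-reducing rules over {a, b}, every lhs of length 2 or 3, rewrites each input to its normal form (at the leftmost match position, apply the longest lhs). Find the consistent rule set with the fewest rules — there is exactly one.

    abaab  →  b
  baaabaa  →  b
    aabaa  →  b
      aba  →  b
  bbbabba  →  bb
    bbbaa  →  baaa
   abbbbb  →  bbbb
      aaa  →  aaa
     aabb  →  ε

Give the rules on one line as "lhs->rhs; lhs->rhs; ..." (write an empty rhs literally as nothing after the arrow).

  | abaab => bab => b
  | baaabaa => baaba => bab => b
  | aabaa => aba => b
  | aba => b

ab->; aba->b; bba->aa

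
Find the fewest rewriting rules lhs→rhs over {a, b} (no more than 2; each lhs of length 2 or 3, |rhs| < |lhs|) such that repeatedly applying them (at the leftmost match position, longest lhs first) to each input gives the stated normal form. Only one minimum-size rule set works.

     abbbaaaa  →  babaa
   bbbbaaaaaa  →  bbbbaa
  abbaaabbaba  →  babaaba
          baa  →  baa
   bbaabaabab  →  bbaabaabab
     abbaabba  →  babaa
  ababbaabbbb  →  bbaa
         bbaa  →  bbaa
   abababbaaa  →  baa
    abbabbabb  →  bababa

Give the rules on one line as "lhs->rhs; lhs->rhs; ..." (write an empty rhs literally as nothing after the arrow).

  | abbbaaaa => babaaaa => babaaa => babaa
  | bbbbaaaaaa => bbbbaaaaa => bbbbaaaa => bbbbaaa => bbbbaa
  | abbaaabbaba => baaaabbaba => baaabbaba => baabbaba => babaaba
  | baa

aaa->aa; abb->ba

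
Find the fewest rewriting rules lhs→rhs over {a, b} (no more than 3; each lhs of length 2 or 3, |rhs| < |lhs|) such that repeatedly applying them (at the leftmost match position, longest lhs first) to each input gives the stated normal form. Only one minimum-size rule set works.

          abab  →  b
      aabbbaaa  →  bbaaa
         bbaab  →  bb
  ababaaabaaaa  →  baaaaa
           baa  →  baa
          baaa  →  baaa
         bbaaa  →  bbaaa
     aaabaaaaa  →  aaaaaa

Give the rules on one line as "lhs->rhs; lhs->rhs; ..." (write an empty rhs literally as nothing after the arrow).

aab->; aba->

  | abab => b
  | aabbbaaa => bbaaa
  | bbaab => bb
  | ababaaabaaaa => baaabaaaa => baaaaa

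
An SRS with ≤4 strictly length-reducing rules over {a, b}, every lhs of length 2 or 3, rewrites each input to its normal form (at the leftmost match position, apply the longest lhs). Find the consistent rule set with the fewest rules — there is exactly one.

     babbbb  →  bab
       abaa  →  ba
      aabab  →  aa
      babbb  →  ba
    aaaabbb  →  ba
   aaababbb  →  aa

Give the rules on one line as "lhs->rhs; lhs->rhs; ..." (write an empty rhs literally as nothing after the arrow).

aaa->b; aba->b; bb->a; bbb->

  | babbbb => bab
  | abaa => ba
  | aabab => abb => aa
  | babbb => ba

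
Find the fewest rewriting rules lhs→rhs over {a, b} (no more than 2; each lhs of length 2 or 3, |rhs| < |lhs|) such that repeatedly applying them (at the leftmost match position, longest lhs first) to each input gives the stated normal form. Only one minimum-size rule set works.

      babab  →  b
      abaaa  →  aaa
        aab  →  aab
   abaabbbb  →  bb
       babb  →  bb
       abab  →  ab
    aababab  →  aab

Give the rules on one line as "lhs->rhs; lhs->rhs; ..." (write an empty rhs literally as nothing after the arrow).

abb->b; ba->

  | babab => bab => b
  | abaaa => aaa
  | aab
  | abaabbbb => aabbbb => abbb => bb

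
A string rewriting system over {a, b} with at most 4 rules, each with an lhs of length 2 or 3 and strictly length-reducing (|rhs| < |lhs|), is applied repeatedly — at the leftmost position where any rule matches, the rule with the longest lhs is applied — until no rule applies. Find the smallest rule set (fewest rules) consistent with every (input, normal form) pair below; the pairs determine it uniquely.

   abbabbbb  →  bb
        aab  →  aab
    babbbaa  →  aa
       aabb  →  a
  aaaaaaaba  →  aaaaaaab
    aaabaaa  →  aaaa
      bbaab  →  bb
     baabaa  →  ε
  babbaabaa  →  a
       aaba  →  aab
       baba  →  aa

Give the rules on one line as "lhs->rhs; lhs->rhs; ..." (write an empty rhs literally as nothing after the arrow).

abb->; ba->b; baa->; bab->a

  | abbabbbb => abbbb => bb
  | aab
  | babbbaa => abbaa => aa
  | aabb => a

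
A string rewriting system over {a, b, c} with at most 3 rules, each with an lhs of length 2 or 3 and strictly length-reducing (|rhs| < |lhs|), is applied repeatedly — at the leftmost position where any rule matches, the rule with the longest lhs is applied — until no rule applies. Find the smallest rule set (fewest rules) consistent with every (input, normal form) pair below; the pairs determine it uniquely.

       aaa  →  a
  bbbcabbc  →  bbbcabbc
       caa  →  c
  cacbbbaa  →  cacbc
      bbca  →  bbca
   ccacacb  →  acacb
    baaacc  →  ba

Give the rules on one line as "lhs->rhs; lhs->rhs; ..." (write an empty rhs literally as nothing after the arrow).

aa->; bba->ca; cc->

  | aaa => a
  | bbbcabbc
  | caa => c
  | cacbbbaa => cacbcaa => cacbc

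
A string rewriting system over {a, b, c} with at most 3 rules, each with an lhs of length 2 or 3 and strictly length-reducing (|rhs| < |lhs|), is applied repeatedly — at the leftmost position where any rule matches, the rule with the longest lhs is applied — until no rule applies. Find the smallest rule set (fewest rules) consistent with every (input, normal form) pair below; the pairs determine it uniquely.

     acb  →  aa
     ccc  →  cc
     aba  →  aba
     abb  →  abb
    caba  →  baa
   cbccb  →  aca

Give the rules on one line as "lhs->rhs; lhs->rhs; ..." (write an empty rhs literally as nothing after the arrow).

  | acb => aa
  | ccc => cc
  | aba
  | abb

cab->ba; cb->a; ccc->cc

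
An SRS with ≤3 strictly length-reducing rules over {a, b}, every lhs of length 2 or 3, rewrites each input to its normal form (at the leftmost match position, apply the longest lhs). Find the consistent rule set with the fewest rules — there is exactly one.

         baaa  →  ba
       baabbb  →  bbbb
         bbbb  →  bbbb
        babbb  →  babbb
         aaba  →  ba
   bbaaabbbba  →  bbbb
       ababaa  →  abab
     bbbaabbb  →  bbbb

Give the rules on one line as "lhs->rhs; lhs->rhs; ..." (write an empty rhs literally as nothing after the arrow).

  | baaa => ba
  | baabbb => bbbb
  | bbbb
  | babbb

aa->; bba->b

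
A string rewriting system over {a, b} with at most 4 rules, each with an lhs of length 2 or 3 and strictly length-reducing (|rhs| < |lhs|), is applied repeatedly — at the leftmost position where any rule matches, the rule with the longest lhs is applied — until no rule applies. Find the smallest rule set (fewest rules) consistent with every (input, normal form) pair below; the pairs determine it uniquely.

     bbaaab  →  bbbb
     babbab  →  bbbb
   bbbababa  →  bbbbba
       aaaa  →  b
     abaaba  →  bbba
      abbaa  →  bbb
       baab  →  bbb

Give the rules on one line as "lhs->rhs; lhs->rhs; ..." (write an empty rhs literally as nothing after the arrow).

aa->b; aaa->aa; ab->b

  | bbaaab => bbaab => bbbb
  | babbab => bbbab => bbbb
  | bbbababa => bbbbaba => bbbbba
  | aaaa => aaa => aa => b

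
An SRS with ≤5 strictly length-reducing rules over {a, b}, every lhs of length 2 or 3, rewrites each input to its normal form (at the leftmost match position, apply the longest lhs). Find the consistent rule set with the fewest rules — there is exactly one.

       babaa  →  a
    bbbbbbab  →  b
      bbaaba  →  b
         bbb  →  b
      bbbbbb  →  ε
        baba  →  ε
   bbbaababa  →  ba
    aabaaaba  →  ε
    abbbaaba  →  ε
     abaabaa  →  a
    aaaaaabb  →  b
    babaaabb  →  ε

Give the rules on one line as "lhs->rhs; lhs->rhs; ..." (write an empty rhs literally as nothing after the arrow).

  | babaa => bba => a
  | bbbbbbab => bbbbab => bbab => ab => b
  | bbaaba => aaba => ab => b
  | bbb => b

aaa->ab; ab->b; aba->b; bb->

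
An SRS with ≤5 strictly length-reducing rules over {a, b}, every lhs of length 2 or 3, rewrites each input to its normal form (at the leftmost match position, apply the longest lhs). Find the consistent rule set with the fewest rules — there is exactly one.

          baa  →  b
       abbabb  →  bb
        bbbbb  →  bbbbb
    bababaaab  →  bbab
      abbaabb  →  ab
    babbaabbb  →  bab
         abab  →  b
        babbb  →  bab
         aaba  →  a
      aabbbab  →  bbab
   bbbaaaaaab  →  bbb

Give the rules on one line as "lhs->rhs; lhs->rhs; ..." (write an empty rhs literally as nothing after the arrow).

  | baa => b
  | abbabb => ababb => bb
  | bbbbb
  | bababaaab => bbaaab => bbab

aa->; aab->; aba->; abb->ab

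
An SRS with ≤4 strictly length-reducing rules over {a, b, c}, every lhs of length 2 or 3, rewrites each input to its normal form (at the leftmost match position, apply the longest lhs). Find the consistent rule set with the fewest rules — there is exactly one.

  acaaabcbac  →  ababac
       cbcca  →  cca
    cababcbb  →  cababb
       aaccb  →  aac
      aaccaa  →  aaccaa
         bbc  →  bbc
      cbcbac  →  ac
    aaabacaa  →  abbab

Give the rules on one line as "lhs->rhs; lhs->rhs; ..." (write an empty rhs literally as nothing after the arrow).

  | acaaabcbac => aaaabcbac => ababcbac => ababac
  | cbcca => cca
  | cababcbb => cababb
  | aaccb => aac

aaa->ab; aca->aa; cb->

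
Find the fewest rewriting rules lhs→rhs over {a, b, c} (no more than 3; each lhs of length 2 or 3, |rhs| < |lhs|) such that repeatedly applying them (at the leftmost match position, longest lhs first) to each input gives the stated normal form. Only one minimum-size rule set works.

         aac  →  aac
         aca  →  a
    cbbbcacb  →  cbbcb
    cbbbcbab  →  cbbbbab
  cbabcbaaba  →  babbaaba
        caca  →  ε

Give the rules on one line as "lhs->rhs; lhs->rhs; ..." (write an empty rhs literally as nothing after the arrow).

  | aac
  | aca => a
  | cbbbcacb => cbbcb
  | cbbbcbab => cbbbbab

bca->; ca->; cba->ba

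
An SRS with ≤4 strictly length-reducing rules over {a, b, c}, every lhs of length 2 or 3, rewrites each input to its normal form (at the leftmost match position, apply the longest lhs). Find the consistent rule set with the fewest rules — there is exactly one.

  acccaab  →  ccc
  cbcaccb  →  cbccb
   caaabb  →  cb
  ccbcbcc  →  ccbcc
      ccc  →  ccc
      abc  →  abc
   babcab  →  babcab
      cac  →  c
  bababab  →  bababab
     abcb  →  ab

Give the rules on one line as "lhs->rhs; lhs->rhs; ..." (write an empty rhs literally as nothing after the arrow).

aab->c; ac->; bcb->b

  | acccaab => ccaab => ccc
  | cbcaccb => cbccb
  | caaabb => cacb => cb
  | ccbcbcc => ccbcc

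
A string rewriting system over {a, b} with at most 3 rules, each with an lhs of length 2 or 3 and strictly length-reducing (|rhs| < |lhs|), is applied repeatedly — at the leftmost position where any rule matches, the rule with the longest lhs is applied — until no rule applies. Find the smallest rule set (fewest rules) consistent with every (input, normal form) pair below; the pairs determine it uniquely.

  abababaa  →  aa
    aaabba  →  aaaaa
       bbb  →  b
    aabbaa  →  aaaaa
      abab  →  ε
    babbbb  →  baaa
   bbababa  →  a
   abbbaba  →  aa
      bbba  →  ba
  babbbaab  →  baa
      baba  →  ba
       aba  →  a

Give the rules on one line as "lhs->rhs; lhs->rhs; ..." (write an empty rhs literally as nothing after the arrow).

  | abababaa => ababaa => abaa => aa
  | aaabba => aaaaa
  | bbb => b
  | aabbaa => aaaaa

ab->; abb->aa; bb->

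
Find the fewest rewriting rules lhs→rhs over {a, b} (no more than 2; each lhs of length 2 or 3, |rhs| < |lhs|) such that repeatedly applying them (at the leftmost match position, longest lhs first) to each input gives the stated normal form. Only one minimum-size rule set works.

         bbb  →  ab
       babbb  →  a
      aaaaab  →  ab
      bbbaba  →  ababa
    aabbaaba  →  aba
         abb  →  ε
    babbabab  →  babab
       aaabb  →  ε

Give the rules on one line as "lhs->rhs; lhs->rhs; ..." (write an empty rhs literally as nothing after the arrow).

  | bbb => ab
  | babbb => baab => bb => a
  | aaaaab => aaab => ab
  | bbbaba => ababa

aa->; bb->a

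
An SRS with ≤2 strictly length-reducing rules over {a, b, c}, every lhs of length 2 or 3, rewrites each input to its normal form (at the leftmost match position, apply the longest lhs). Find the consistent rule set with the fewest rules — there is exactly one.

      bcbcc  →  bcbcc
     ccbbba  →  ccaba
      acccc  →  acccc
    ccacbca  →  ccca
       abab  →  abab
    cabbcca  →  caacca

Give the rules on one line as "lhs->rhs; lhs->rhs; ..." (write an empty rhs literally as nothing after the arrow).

acb->; bb->a

  | bcbcc
  | ccbbba => ccaba
  | acccc
  | ccacbca => ccca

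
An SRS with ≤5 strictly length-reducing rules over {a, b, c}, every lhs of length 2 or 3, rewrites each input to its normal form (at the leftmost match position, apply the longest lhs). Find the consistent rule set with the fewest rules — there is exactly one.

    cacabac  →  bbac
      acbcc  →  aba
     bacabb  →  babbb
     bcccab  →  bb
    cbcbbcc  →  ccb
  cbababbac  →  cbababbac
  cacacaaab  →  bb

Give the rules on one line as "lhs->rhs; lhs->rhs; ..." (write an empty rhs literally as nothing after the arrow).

aa->; bc->c; bcc->aa; ca->b

  | cacabac => bcabac => cabac => bbac
  | acbcc => acaa => aba
  | bacabb => babbb
  | bcccab => aacab => cab => bb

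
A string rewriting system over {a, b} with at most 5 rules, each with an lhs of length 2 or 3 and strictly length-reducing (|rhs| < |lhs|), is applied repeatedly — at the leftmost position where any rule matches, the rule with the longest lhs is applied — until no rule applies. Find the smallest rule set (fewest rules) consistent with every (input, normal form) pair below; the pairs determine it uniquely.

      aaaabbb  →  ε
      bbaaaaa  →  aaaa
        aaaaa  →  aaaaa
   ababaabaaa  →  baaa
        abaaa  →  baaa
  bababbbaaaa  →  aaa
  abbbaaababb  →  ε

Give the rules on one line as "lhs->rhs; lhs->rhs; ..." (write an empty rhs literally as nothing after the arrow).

  | aaaabbb => aaabbb => aabbb => abbb => bbb => bb => ε
  | bbaaaaa => aaaa
  | aaaaa
  | ababaabaaa => babaabaaa => bbaabaaa => abaaa => baaa

ab->b; bb->; bba->; bbb->bb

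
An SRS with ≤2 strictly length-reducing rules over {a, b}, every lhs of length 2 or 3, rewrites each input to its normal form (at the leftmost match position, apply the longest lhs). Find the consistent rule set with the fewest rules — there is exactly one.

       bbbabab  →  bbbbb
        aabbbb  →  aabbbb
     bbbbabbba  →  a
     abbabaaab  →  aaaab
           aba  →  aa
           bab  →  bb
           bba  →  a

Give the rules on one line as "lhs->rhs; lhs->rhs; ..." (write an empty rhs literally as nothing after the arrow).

ba->a; bab->bb

  | bbbabab => bbbbab => bbbbb
  | aabbbb
  | bbbbabbba => bbbbbbba => bbbbbba => bbbbba => bbbba => bbba => bba => ba => a
  | abbabaaab => abbbaaab => abbaaab => abaaab => aaaab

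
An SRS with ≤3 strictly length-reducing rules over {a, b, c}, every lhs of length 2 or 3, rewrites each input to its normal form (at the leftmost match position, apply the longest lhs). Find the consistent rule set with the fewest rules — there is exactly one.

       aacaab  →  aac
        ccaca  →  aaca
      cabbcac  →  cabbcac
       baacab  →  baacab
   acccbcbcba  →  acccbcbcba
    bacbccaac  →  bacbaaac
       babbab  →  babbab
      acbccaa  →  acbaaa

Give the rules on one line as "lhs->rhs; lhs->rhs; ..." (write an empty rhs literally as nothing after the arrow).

  | aacaab => aac
  | ccaca => aaca
  | cabbcac
  | baacab

aab->; cca->aa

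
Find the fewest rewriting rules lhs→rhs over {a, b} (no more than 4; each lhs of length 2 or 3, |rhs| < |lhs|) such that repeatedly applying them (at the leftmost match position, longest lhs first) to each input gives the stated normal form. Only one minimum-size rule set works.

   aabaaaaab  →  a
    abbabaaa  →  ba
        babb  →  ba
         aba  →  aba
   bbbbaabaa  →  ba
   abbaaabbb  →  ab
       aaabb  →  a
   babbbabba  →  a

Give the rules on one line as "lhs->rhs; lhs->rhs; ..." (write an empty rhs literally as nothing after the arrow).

  | aabaaaaab => baaaaab => baaaab => baaab => baab => bb => a
  | abbabaaa => aaabaaa => aabaaa => baaa => baa => ba
  | babb => baa => ba
  | aba

aa->a; aab->b; bb->a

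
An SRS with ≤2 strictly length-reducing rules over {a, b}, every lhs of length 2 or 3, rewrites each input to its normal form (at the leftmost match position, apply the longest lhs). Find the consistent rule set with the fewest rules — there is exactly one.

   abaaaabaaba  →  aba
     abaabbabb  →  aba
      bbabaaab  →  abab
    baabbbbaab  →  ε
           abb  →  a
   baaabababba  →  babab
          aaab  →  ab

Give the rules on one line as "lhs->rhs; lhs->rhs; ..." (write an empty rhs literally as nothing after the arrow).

aa->; bb->

  | abaaaabaaba => abaabaaba => abbaaba => aaaba => aba
  | abaabbabb => abbbabb => ababb => aba
  | bbabaaab => abaaab => abab
  | baabbbbaab => bbbbbaab => bbbaab => baab => bb => ε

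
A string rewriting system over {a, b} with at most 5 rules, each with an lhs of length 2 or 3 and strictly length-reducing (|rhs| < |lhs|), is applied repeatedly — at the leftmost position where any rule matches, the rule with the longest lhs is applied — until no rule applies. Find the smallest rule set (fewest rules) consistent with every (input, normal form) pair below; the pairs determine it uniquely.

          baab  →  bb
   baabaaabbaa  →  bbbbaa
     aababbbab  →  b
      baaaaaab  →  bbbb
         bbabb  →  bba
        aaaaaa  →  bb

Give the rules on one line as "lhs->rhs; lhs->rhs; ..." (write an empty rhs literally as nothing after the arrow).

aaa->b; ab->b; aba->; abb->a

  | baab => bab => bb
  | baabaaabbaa => baaabbaa => bbbbaa
  | aababbbab => abbbab => abab => b
  | baaaaaab => bbaaab => bbbb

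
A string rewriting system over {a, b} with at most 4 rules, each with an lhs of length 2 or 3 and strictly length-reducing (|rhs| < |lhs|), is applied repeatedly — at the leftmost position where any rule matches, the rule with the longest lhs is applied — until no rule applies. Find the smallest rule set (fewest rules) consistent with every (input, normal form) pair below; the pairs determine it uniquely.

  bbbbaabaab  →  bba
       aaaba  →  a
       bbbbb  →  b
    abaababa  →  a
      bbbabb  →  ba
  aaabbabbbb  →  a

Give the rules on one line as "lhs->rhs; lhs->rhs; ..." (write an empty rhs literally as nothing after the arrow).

  | bbbbaabaab => bbaabaab => bbabaab => bbaaab => bbaab => bbab => bba
  | aaaba => aaba => aba => aa => a
  | bbbbb => bbb => b
  | abaababa => aaababa => aababa => ababa => aaba => aba => aa => a

aa->a; ab->a; bbb->b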